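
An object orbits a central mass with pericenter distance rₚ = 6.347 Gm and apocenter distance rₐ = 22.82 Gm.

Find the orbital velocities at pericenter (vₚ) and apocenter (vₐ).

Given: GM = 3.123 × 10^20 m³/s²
rₚ = 6.347 Gm = 6.347 × 10^9 m
rₐ = 22.82 Gm = 2.282 × 10^10 m
GM = 3.123 × 10^20 m³/s²
a = (rₚ + rₐ)/2 = 1.45835 × 10^10 m
Vis-viva: v² = GM (2/r − 1/a)
vₚ² = 3.123 × 10^20 × (3.1511 × 10^-10 − 6.85706 × 10^-11) = 7.69941 × 10^10 m²/s²
vₚ = 277478 m/s ≈ 277.5 km/s
vₐ² = 3.123 × 10^20 × (8.76424 × 10^-11 − 6.85706 × 10^-11) = 5.95612 × 10^9 m²/s²
vₐ = 77175.9 m/s ≈ 77.18 km/s

Final answer: vₚ = 277.5 km/s, vₐ = 77.18 km/s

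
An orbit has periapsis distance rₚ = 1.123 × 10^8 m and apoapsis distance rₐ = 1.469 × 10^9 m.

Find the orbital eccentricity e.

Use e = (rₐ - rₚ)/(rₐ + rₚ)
rₚ = 1.123 × 10^8 m
rₐ = 1.469 × 10^9 m
rₐ − rₚ = 1.3567 × 10^9 m
rₐ + rₚ = 1.5813 × 10^9 m
e = (rₐ − rₚ)/(rₐ + rₚ) = 0.857965

Final answer: e = 0.858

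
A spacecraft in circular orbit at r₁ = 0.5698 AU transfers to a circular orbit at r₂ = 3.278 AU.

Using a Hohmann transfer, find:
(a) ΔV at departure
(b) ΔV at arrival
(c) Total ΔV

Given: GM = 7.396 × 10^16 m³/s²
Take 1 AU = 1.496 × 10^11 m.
r₁ = 0.5698 AU = 8.52421 × 10^10 m
r₂ = 3.278 AU = 4.90389 × 10^11 m
GM = 7.396 × 10^16 m³/s²
Transfer ellipse: a_t = (r₁ + r₂)/2 = 2.87815 × 10^11 m
Circular speed at r₁: v₁ = √(GM/r₁) = 931.475 m/s
Transfer speed at r₁ (periapsis): v₁ₜ = √(GM(2/r₁ − 1/a_t)) = 1215.86 m/s
(a) ΔV₁ = v₁ₜ − v₁ = 284.388 m/s ≈ 284.4 m/s
Circular speed at r₂: v₂ = √(GM/r₂) = 388.354 m/s
Transfer speed at r₂ (apoapsis): v₂ₜ = √(GM(2/r₂ − 1/a_t)) = 211.348 m/s
(b) ΔV₂ = v₂ − v₂ₜ = 177.006 m/s ≈ 177 m/s
(c) ΔV_total = ΔV₁ + ΔV₂ = 461.394 m/s ≈ 461.4 m/s

Final answer:
(a) ΔV₁ = 284.4 m/s
(b) ΔV₂ = 177 m/s
(c) ΔV_total = 461.4 m/s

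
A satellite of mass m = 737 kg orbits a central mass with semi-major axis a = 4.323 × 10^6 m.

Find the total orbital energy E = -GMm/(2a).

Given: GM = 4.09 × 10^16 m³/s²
a = 4.323 × 10^6 m
GM = 4.09 × 10^16 m³/s²
2a = 8.646 × 10^6 m
GMm = 4.09 × 10^16 × 737 = 3.01433 × 10^19 m³·kg/s²
E = −GMm/(2a) = -3.48639 × 10^12 J ≈ -3.486 TJ

Final answer: -3.486 TJ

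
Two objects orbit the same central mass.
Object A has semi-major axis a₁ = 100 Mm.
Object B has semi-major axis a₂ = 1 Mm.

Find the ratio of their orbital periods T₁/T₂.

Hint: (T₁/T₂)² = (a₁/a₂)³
a₁ = 100 Mm = 1 × 10^8 m
a₂ = 1 Mm = 1 × 10^6 m
a₁/a₂ = 100
T₁/T₂ = (a₁/a₂)^(3/2) = (100)^1.5 = 1000

Final answer: T₁/T₂ = 1000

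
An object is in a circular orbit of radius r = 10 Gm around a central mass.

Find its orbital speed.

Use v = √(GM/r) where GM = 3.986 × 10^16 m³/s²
r = 10 Gm = 1 × 10^10 m
GM = 3.986 × 10^16 m³/s²
GM/r = (3.986 × 10^16) / (1 × 10^10) = 3.986 × 10^6 m²/s²
v = √(GM/r) = 1996.5 m/s ≈ 1.996 km/s

Final answer: 1.996 km/s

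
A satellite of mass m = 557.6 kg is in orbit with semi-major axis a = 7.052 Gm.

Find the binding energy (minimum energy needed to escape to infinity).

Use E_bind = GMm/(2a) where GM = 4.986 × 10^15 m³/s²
a = 7.052 Gm = 7.052 × 10^9 m
GM = 4.986 × 10^15 m³/s²
m = 557.6 kg
GMm = 4.986 × 10^15 × 557.6 = 2.78019 × 10^18 m³·kg/s²
2a = 1.4104 × 10^10 m
E_bind = GMm/(2a) = 1.97121 × 10^8 J ≈ 197.1 MJ

Final answer: 197.1 MJ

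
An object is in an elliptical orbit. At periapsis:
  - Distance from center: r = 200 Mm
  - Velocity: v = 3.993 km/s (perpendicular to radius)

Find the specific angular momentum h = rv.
r = 200 Mm = 2 × 10^8 m
v = 3.993 km/s = 3993 m/s
h = rv = 2 × 10^8 × 3993 = 7.986 × 10^11 m²/s ≈ 7.986 × 10^11 m²/s

Final answer: h = 7.986 × 10^11 m²/s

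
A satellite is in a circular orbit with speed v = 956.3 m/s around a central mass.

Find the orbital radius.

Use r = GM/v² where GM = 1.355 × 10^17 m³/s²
v = 956.3 m/s
GM = 1.355 × 10^17 m³/s²
v² = 914510 m²/s²
r = GM/v² = (1.355 × 10^17) / 914510 = 1.48167 × 10^11 m ≈ 148.2 Gm

Final answer: 148.2 Gm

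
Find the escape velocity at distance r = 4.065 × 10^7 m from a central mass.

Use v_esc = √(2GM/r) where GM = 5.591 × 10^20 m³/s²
r = 4.065 × 10^7 m
GM = 5.591 × 10^20 m³/s²
2GM/r = 2 × (5.591 × 10^20) / (4.065 × 10^7) = 2.7508 × 10^13 m²/s²
v_esc = √(2GM/r) = 5.24481 × 10^6 m/s ≈ 5245 km/s

Final answer: 5245 km/s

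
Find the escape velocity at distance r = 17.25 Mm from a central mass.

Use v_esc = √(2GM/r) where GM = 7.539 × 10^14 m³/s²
r = 17.25 Mm = 1.725 × 10^7 m
GM = 7.539 × 10^14 m³/s²
2GM/r = 2 × (7.539 × 10^14) / (1.725 × 10^7) = 8.74087 × 10^7 m²/s²
v_esc = √(2GM/r) = 9349.26 m/s ≈ 9.349 km/s

Final answer: 9.349 km/s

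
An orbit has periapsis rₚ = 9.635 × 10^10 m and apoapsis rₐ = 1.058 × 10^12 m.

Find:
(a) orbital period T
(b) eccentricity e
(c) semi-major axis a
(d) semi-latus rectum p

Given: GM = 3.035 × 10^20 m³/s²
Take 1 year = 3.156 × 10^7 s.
rₚ = 9.635 × 10^10 m
rₐ = 1.058 × 10^12 m
GM = 3.035 × 10^20 m³/s²
a = (rₚ + rₐ)/2 = 5.77175 × 10^11 m
e = (rₐ − rₚ)/(rₐ + rₚ) = (9.6165 × 10^11) / (1.15435 × 10^12) = 0.833066
(a) a³ = 1.92275 × 10^35 m³;  T = 2π √(a³/GM) = 2π × 2.51699 × 10^7 s = 1.58147 × 10^8 s ≈ 5.011 years
(b) e = 0.833066 ≈ 0.8331
(c) a = 5.77175 × 10^11 m ≈ 5.772 × 10^11 m
(d) 1 − e² = 0.306001;  p = a(1 − e²) = 5.77175 × 10^11 × 0.306001 = 1.76616 × 10^11 m ≈ 1.766 × 10^11 m

Final answer:
(a) orbital period T = 5.011 years
(b) eccentricity e = 0.8331
(c) semi-major axis a = 5.772 × 10^11 m
(d) semi-latus rectum p = 1.766 × 10^11 m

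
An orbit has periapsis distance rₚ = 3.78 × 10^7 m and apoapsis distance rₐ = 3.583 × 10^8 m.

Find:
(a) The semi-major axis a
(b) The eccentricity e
rₚ = 3.78 × 10^7 m
rₐ = 3.583 × 10^8 m
(a) a = (rₚ + rₐ)/2 = 1.9805 × 10^8 m ≈ 1.98 × 10^8 m
(b) e = (rₐ − rₚ)/(rₐ + rₚ) = (3.205 × 10^8) / (3.961 × 10^8) = 0.809139

Final answer:
(a) a = 1.98 × 10^8 m
(b) e = 0.8091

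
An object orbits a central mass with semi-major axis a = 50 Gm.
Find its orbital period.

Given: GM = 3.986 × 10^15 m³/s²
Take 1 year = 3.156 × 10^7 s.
a = 50 Gm = 5 × 10^10 m
GM = 3.986 × 10^15 m³/s²
a³ = 1.25 × 10^32 m³
T = 2π √(a³/GM) = 2π √((1.25 × 10^32) / (3.986 × 10^15)) = 2π × 1.77087 × 10^8 s
T = 1.11267 × 10^9 s ≈ 35.26 years

Final answer: 35.26 years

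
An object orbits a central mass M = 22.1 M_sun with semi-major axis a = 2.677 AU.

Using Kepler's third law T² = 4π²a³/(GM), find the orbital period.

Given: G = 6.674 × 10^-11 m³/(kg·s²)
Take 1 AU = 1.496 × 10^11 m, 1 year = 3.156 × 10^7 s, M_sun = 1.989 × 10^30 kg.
M = 22.1 M_sun = 4.39569 × 10^31 kg
GM = G × M = 6.674 × 10^-11 × 4.39569 × 10^31 = 2.93368 × 10^21 m³/s²
a = 2.677 AU = 4.00479 × 10^11 m
a³ = 6.42303 × 10^34 m³
T = 2π √(a³/GM) = 2π √((6.42303 × 10^34) / (2.93368 × 10^21)) = 2π × 4.67911 × 10^6 s
T = 2.93997 × 10^7 s ≈ 0.9316 years

Final answer: 0.9316 years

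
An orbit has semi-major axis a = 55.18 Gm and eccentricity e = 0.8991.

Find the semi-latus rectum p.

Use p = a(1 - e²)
a = 55.18 Gm = 5.518 × 10^10 m
e = 0.8991,  e² = 0.808381,  1 − e² = 0.191619
p = a(1 − e²) = 5.518 × 10^10 m × 0.191619 = 1.05735 × 10^10 m ≈ 10.57 Gm

Final answer: p = 10.57 Gm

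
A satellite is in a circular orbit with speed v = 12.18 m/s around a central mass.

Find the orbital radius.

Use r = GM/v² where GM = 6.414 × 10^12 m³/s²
v = 12.18 m/s
GM = 6.414 × 10^12 m³/s²
v² = 148.352 m²/s²
r = GM/v² = (6.414 × 10^12) / 148.352 = 4.32349 × 10^10 m ≈ 43.23 Gm

Final answer: 43.23 Gm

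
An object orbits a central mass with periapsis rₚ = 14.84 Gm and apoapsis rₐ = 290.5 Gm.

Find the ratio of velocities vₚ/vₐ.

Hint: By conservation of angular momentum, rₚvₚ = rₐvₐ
rₚ = 14.84 Gm = 1.484 × 10^10 m
rₐ = 290.5 Gm = 2.905 × 10^11 m
rₚvₚ = rₐvₐ  ⇒  vₚ/vₐ = rₐ/rₚ
vₚ/vₐ = (2.905 × 10^11) / (1.484 × 10^10) = 19.5755

Final answer: vₚ/vₐ = 19.58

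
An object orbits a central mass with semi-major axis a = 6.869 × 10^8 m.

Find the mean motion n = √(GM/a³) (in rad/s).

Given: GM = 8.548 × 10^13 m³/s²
a = 6.869 × 10^8 m
GM = 8.548 × 10^13 m³/s²
a³ = 3.24101 × 10^26 m³
GM/a³ = (8.548 × 10^13) / (3.24101 × 10^26) = 2.63745 × 10^-13 s⁻²
n = √(GM/a³) = 5.13561 × 10^-7 rad/s ≈ 5.136 × 10^-7 rad/s

Final answer: n = 5.136 × 10^-7 rad/s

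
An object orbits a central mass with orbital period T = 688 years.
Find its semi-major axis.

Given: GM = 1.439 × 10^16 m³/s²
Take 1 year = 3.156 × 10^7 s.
T = 688 years = 2.17133 × 10^10 s
GM = 1.439 × 10^16 m³/s²
Kepler's third law: a³ = GM T² / (4π²)
T² = 4.71467 × 10^20 s²
a³ = (1.439 × 10^16) × (4.71467 × 10^20) / (4π²) = 1.71851 × 10^35 m³
a = (a³)^(1/3) = 5.55969 × 10^11 m ≈ 5.56 × 10^11 m

Final answer: 5.56 × 10^11 m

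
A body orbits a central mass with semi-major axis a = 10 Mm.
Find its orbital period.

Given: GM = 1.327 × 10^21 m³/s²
a = 10 Mm = 1 × 10^7 m
GM = 1.327 × 10^21 m³/s²
a³ = 1 × 10^21 m³
T = 2π √(a³/GM) = 2π √((1 × 10^21) / (1.327 × 10^21)) = 2π × 0.86809 s
T = 5.45437 s ≈ 5.454 seconds

Final answer: 5.454 seconds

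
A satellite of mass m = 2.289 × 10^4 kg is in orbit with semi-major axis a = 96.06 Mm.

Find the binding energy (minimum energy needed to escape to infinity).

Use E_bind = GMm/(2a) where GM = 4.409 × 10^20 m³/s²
a = 96.06 Mm = 9.606 × 10^7 m
GM = 4.409 × 10^20 m³/s²
m = 2.289 × 10^4 kg
GMm = 4.409 × 10^20 × 22890 = 1.00922 × 10^25 m³·kg/s²
2a = 1.9212 × 10^8 m
E_bind = GMm/(2a) = 5.25307 × 10^16 J ≈ 52.53 PJ

Final answer: 52.53 PJ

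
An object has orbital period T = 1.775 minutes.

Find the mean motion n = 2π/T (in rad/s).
T = 1.775 minutes = 106.5 s
n = 2π / 106.5 s = 0.058997 rad/s ≈ 0.059 rad/s

Final answer: n = 0.059 rad/s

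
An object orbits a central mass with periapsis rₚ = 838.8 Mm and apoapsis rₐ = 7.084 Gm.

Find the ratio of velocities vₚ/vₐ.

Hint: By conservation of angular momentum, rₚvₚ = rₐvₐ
rₚ = 838.8 Mm = 8.388 × 10^8 m
rₐ = 7.084 Gm = 7.084 × 10^9 m
rₚvₚ = rₐvₐ  ⇒  vₚ/vₐ = rₐ/rₚ
vₚ/vₐ = (7.084 × 10^9) / (8.388 × 10^8) = 8.4454

Final answer: vₚ/vₐ = 8.445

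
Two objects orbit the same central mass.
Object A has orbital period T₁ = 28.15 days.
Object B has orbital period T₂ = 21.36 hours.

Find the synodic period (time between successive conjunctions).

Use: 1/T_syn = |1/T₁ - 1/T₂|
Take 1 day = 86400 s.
T₁ = 28.15 days = 2.43216 × 10^6 s
T₂ = 21.36 hours = 76896 s
1/T₁ = 4.11157 × 10^-7 s⁻¹
1/T₂ = 1.30046 × 10^-5 s⁻¹
|1/T₁ − 1/T₂| = 1.25934 × 10^-5 s⁻¹
T_syn = 1 / |1/T₁ − 1/T₂| = 79406.5 s ≈ 22.06 hours

Final answer: T_syn = 22.06 hours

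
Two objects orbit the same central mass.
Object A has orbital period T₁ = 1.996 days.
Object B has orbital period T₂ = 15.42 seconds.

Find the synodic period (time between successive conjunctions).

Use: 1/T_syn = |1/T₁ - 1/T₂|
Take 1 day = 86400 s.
T₁ = 1.996 days = 172454 s
T₂ = 15.42 seconds
1/T₁ = 5.79863 × 10^-6 s⁻¹
1/T₂ = 0.0648508 s⁻¹
|1/T₁ − 1/T₂| = 0.064845 s⁻¹
T_syn = 1 / |1/T₁ − 1/T₂| = 15.4214 s ≈ 15.42 seconds

Final answer: T_syn = 15.42 seconds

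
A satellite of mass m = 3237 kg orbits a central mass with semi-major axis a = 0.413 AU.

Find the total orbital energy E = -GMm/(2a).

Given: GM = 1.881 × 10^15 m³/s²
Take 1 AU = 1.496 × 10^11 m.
a = 0.413 AU = 6.17848 × 10^10 m
GM = 1.881 × 10^15 m³/s²
2a = 1.2357 × 10^11 m
GMm = 1.881 × 10^15 × 3237 = 6.0888 × 10^18 m³·kg/s²
E = −GMm/(2a) = -4.92742 × 10^7 J ≈ -49.27 MJ

Final answer: -49.27 MJ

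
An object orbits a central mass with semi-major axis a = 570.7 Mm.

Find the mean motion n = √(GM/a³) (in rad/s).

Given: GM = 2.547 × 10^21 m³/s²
a = 570.7 Mm = 5.707 × 10^8 m
GM = 2.547 × 10^21 m³/s²
a³ = 1.85876 × 10^26 m³
GM/a³ = (2.547 × 10^21) / (1.85876 × 10^26) = 1.37027 × 10^-5 s⁻²
n = √(GM/a³) = 0.00370171 rad/s ≈ 0.003702 rad/s

Final answer: n = 0.003702 rad/s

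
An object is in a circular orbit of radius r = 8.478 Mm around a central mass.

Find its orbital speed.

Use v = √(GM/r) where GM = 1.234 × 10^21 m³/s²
r = 8.478 Mm = 8.478 × 10^6 m
GM = 1.234 × 10^21 m³/s²
GM/r = (1.234 × 10^21) / (8.478 × 10^6) = 1.45553 × 10^14 m²/s²
v = √(GM/r) = 1.20645 × 10^7 m/s ≈ 1.206 × 10^4 km/s

Final answer: 1.206 × 10^4 km/s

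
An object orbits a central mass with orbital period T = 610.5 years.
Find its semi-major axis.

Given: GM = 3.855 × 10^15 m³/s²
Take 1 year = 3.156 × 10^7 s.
T = 610.5 years = 1.92674 × 10^10 s
GM = 3.855 × 10^15 m³/s²
Kepler's third law: a³ = GM T² / (4π²)
T² = 3.71232 × 10^20 s²
a³ = (3.855 × 10^15) × (3.71232 × 10^20) / (4π²) = 3.62502 × 10^34 m³
a = (a³)^(1/3) = 3.30956 × 10^11 m ≈ 3.31 × 10^11 m

Final answer: 3.31 × 10^11 m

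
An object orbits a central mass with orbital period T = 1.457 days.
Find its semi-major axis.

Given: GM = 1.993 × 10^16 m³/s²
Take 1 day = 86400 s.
T = 1.457 days = 125885 s
GM = 1.993 × 10^16 m³/s²
Kepler's third law: a³ = GM T² / (4π²)
T² = 1.5847 × 10^10 s²
a³ = (1.993 × 10^16) × (1.5847 × 10^10) / (4π²) = 8.00008 × 10^24 m³
a = (a³)^(1/3) = 2.00001 × 10^8 m ≈ 200 Mm

Final answer: 200 Mm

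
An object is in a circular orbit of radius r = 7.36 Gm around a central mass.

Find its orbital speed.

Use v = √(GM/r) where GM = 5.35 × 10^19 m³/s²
r = 7.36 Gm = 7.36 × 10^9 m
GM = 5.35 × 10^19 m³/s²
GM/r = (5.35 × 10^19) / (7.36 × 10^9) = 7.26902 × 10^9 m²/s²
v = √(GM/r) = 85258.6 m/s ≈ 85.26 km/s

Final answer: 85.26 km/s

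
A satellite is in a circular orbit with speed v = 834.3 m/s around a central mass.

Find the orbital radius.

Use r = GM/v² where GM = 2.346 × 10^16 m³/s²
v = 834.3 m/s
GM = 2.346 × 10^16 m³/s²
v² = 696056 m²/s²
r = GM/v² = (2.346 × 10^16) / 696056 = 3.37042 × 10^10 m ≈ 33.7 Gm

Final answer: 33.7 Gm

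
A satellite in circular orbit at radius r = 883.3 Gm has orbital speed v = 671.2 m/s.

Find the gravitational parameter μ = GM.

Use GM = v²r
r = 883.3 Gm = 8.833 × 10^11 m
v = 671.2 m/s
v² = 450509 m²/s²
GM = v²r = 450509 × 8.833 × 10^11 = 3.97935 × 10^17 m³/s²
GM ≈ 3.979 × 10^17 m³/s²

Final answer: GM = 3.979 × 10^17 m³/s²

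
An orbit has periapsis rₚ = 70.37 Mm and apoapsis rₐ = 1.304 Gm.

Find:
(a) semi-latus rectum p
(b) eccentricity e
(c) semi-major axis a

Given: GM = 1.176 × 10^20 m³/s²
rₚ = 70.37 Mm = 7.037 × 10^7 m
rₐ = 1.304 Gm = 1.304 × 10^9 m
GM = 1.176 × 10^20 m³/s²
a = (rₚ + rₐ)/2 = 6.87185 × 10^8 m
e = (rₐ − rₚ)/(rₐ + rₚ) = (1.23363 × 10^9) / (1.37437 × 10^9) = 0.897597
(a) 1 − e² = 0.19432;  p = a(1 − e²) = 6.87185 × 10^8 × 0.19432 = 1.33534 × 10^8 m ≈ 133.5 Mm
(b) e = 0.897597 ≈ 0.8976
(c) a = 6.87185 × 10^8 m ≈ 687.2 Mm

Final answer:
(a) semi-latus rectum p = 133.5 Mm
(b) eccentricity e = 0.8976
(c) semi-major axis a = 687.2 Mm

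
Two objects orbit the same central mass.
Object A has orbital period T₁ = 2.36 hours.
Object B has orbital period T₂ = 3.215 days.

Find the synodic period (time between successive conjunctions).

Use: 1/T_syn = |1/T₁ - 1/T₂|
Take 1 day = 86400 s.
T₁ = 2.36 hours = 8496 s
T₂ = 3.215 days = 277776 s
1/T₁ = 0.000117702 s⁻¹
1/T₂ = 3.60002 × 10^-6 s⁻¹
|1/T₁ − 1/T₂| = 0.000114102 s⁻¹
T_syn = 1 / |1/T₁ − 1/T₂| = 8764.06 s ≈ 2.434 hours

Final answer: T_syn = 2.434 hours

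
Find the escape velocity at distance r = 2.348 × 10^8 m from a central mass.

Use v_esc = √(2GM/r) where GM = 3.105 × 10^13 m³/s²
r = 2.348 × 10^8 m
GM = 3.105 × 10^13 m³/s²
2GM/r = 2 × (3.105 × 10^13) / (2.348 × 10^8) = 264480 m²/s²
v_esc = √(2GM/r) = 514.277 m/s ≈ 514.3 m/s

Final answer: 514.3 m/s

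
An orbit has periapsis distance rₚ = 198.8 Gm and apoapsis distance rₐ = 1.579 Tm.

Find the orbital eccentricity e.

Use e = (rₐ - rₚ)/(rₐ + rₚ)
rₚ = 198.8 Gm = 1.988 × 10^11 m
rₐ = 1.579 Tm = 1.579 × 10^12 m
rₐ − rₚ = 1.3802 × 10^12 m
rₐ + rₚ = 1.7778 × 10^12 m
e = (rₐ − rₚ)/(rₐ + rₚ) = 0.776353

Final answer: e = 0.7764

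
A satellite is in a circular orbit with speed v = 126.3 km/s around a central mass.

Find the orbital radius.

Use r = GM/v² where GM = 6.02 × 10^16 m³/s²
v = 126.3 km/s = 126300 m/s
GM = 6.02 × 10^16 m³/s²
v² = 1.59517 × 10^10 m²/s²
r = GM/v² = (6.02 × 10^16) / (1.59517 × 10^10) = 3.77389 × 10^6 m ≈ 3.774 Mm

Final answer: 3.774 Mm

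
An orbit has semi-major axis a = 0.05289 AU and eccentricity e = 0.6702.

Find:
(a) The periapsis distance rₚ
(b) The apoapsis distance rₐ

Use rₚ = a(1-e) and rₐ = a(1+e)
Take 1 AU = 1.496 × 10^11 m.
a = 0.05289 AU = 7.91234 × 10^9 m
e = 0.6702:  1 − e = 0.3298,  1 + e = 1.6702
(a) rₚ = a(1 − e) = 7.91234 × 10^9 m × 0.3298 = 2.60949 × 10^9 m ≈ 0.01744 AU
(b) rₐ = a(1 + e) = 7.91234 × 10^9 m × 1.6702 = 1.32152 × 10^10 m ≈ 0.08834 AU

Final answer:
(a) rₚ = 0.01744 AU
(b) rₐ = 0.08834 AU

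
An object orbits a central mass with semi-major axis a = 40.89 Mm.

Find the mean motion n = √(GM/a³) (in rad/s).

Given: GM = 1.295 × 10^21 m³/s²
a = 40.89 Mm = 4.089 × 10^7 m
GM = 1.295 × 10^21 m³/s²
a³ = 6.83678 × 10^22 m³
GM/a³ = (1.295 × 10^21) / (6.83678 × 10^22) = 0.0189417 s⁻²
n = √(GM/a³) = 0.137629 rad/s ≈ 0.1376 rad/s

Final answer: n = 0.1376 rad/s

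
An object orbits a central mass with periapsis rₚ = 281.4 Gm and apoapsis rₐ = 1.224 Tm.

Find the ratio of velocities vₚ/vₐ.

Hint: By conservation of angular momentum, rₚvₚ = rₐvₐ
rₚ = 281.4 Gm = 2.814 × 10^11 m
rₐ = 1.224 Tm = 1.224 × 10^12 m
rₚvₚ = rₐvₐ  ⇒  vₚ/vₐ = rₐ/rₚ
vₚ/vₐ = (1.224 × 10^12) / (2.814 × 10^11) = 4.34968

Final answer: vₚ/vₐ = 4.35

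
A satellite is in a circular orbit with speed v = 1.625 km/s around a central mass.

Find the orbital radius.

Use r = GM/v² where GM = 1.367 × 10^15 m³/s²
v = 1.625 km/s = 1625 m/s
GM = 1.367 × 10^15 m³/s²
v² = 2.64062 × 10^6 m²/s²
r = GM/v² = (1.367 × 10^15) / (2.64062 × 10^6) = 5.1768 × 10^8 m ≈ 5.177 × 10^8 m

Final answer: 5.177 × 10^8 m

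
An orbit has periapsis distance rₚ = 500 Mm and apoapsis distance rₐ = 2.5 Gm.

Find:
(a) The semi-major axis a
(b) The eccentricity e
rₚ = 500 Mm = 5 × 10^8 m
rₐ = 2.5 Gm = 2.5 × 10^9 m
(a) a = (rₚ + rₐ)/2 = 1.5 × 10^9 m ≈ 1.5 Gm
(b) e = (rₐ − rₚ)/(rₐ + rₚ) = (2 × 10^9) / (3 × 10^9) = 0.666667

Final answer:
(a) a = 1.5 Gm
(b) e = 0.6667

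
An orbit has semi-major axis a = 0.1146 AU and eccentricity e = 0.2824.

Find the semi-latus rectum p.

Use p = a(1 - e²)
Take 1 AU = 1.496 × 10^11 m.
a = 0.1146 AU = 1.71442 × 10^10 m
e = 0.2824,  e² = 0.0797498,  1 − e² = 0.92025
p = a(1 − e²) = 1.71442 × 10^10 m × 0.92025 = 1.57769 × 10^10 m ≈ 0.1055 AU

Final answer: p = 0.1055 AU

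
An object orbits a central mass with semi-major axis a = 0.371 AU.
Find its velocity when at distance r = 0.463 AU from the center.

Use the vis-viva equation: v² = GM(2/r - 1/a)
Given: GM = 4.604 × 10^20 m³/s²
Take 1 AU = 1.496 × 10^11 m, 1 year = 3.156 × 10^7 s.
a = 0.371 AU = 5.55016 × 10^10 m
r = 0.463 AU = 6.92648 × 10^10 m
GM = 4.604 × 10^20 m³/s²
2/r − 1/a = 2.88747 × 10^-11 − 1.80175 × 10^-11 = 1.08572 × 10^-11 m⁻¹
v² = GM (2/r − 1/a) = 4.99865 × 10^9 m²/s²
v = 70701.2 m/s ≈ 14.92 AU/year

Final answer: 14.92 AU/year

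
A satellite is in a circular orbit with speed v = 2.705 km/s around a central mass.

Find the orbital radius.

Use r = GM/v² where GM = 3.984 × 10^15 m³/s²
v = 2.705 km/s = 2705 m/s
GM = 3.984 × 10^15 m³/s²
v² = 7.31702 × 10^6 m²/s²
r = GM/v² = (3.984 × 10^15) / (7.31702 × 10^6) = 5.44484 × 10^8 m ≈ 544.5 Mm

Final answer: 544.5 Mm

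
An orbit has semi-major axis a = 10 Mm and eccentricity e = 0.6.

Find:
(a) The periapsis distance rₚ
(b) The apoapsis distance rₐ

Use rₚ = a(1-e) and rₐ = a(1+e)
a = 10 Mm = 1 × 10^7 m
e = 0.6:  1 − e = 0.4,  1 + e = 1.6
(a) rₚ = a(1 − e) = 1 × 10^7 m × 0.4 = 4 × 10^6 m ≈ 4 Mm
(b) rₐ = a(1 + e) = 1 × 10^7 m × 1.6 = 1.6 × 10^7 m ≈ 16 Mm

Final answer:
(a) rₚ = 4 Mm
(b) rₐ = 16 Mm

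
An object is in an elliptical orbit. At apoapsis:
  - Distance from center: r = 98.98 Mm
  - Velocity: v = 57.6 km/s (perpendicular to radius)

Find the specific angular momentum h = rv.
r = 98.98 Mm = 9.898 × 10^7 m
v = 57.6 km/s = 57600 m/s
h = rv = 9.898 × 10^7 × 57600 = 5.70125 × 10^12 m²/s ≈ 5.701 × 10^12 m²/s

Final answer: h = 5.701 × 10^12 m²/s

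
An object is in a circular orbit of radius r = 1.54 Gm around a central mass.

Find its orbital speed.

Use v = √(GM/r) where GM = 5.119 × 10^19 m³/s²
r = 1.54 Gm = 1.54 × 10^9 m
GM = 5.119 × 10^19 m³/s²
GM/r = (5.119 × 10^19) / (1.54 × 10^9) = 3.32403 × 10^10 m²/s²
v = √(GM/r) = 182319 m/s ≈ 182.3 km/s

Final answer: 182.3 km/s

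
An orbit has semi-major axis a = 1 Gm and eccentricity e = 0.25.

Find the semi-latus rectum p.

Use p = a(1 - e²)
a = 1 Gm = 1 × 10^9 m
e = 0.25,  e² = 0.0625,  1 − e² = 0.9375
p = a(1 − e²) = 1 × 10^9 m × 0.9375 = 9.375 × 10^8 m ≈ 937.5 Mm

Final answer: p = 937.5 Mm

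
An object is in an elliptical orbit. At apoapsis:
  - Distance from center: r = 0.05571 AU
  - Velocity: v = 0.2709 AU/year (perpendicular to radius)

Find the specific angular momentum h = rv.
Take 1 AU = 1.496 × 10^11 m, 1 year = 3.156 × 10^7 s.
r = 0.05571 AU = 8.33422 × 10^9 m
v = 0.2709 AU/year = 1284.11 m/s
h = rv = 8.33422 × 10^9 × 1284.11 = 1.07021 × 10^13 m²/s ≈ 1.07 × 10^13 m²/s

Final answer: h = 1.07 × 10^13 m²/s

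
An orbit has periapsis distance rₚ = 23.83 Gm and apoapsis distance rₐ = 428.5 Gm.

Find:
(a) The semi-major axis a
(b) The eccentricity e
rₚ = 23.83 Gm = 2.383 × 10^10 m
rₐ = 428.5 Gm = 4.285 × 10^11 m
(a) a = (rₚ + rₐ)/2 = 2.26165 × 10^11 m ≈ 226.2 Gm
(b) e = (rₐ − rₚ)/(rₐ + rₚ) = (4.0467 × 10^11) / (4.5233 × 10^11) = 0.894634

Final answer:
(a) a = 226.2 Gm
(b) e = 0.8946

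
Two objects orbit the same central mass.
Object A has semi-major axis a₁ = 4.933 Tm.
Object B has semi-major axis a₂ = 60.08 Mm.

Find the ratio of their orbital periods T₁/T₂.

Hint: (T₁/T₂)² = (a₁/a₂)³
a₁ = 4.933 Tm = 4.933 × 10^12 m
a₂ = 60.08 Mm = 6.008 × 10^7 m
a₁/a₂ = 82107.2
T₁/T₂ = (a₁/a₂)^(3/2) = (82107.2)^1.5 = 2.35273 × 10^7

Final answer: T₁/T₂ = 2.353 × 10^7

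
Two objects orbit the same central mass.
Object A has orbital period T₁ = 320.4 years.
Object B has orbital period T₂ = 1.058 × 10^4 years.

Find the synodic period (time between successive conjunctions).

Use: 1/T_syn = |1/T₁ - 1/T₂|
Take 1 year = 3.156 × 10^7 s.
T₁ = 320.4 years = 1.01118 × 10^10 s
T₂ = 1.058 × 10^4 years = 3.33905 × 10^11 s
1/T₁ = 9.88941 × 10^-11 s⁻¹
1/T₂ = 2.99487 × 10^-12 s⁻¹
|1/T₁ − 1/T₂| = 9.58993 × 10^-11 s⁻¹
T_syn = 1 / |1/T₁ − 1/T₂| = 1.04276 × 10^10 s ≈ 330.4 years

Final answer: T_syn = 330.4 years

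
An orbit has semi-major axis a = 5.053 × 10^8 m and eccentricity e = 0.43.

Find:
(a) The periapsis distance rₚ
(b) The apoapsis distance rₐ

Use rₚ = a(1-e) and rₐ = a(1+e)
a = 5.053 × 10^8 m
e = 0.43:  1 − e = 0.57,  1 + e = 1.43
(a) rₚ = a(1 − e) = 5.053 × 10^8 m × 0.57 = 2.88021 × 10^8 m ≈ 2.88 × 10^8 m
(b) rₐ = a(1 + e) = 5.053 × 10^8 m × 1.43 = 7.22579 × 10^8 m ≈ 7.226 × 10^8 m

Final answer:
(a) rₚ = 2.88 × 10^8 m
(b) rₐ = 7.226 × 10^8 m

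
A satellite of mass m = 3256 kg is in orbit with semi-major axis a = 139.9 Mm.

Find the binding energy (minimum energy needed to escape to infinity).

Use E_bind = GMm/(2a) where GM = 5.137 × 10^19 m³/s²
a = 139.9 Mm = 1.399 × 10^8 m
GM = 5.137 × 10^19 m³/s²
m = 3256 kg
GMm = 5.137 × 10^19 × 3256 = 1.67261 × 10^23 m³·kg/s²
2a = 2.798 × 10^8 m
E_bind = GMm/(2a) = 5.97787 × 10^14 J ≈ 597.8 TJ

Final answer: 597.8 TJ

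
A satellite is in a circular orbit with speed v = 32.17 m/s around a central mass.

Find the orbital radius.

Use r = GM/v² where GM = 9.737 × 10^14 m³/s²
v = 32.17 m/s
GM = 9.737 × 10^14 m³/s²
v² = 1034.91 m²/s²
r = GM/v² = (9.737 × 10^14) / 1034.91 = 9.40856 × 10^11 m ≈ 940.9 Gm

Final answer: 940.9 Gm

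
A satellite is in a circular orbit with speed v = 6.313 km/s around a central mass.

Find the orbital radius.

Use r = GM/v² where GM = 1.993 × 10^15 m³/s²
v = 6.313 km/s = 6313 m/s
GM = 1.993 × 10^15 m³/s²
v² = 3.9854 × 10^7 m²/s²
r = GM/v² = (1.993 × 10^15) / (3.9854 × 10^7) = 5.00076 × 10^7 m ≈ 50.01 Mm

Final answer: 50.01 Mm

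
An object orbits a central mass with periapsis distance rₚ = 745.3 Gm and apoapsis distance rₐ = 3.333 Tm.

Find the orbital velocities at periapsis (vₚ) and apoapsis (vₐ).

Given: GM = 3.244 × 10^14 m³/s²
rₚ = 745.3 Gm = 7.453 × 10^11 m
rₐ = 3.333 Tm = 3.333 × 10^12 m
GM = 3.244 × 10^14 m³/s²
a = (rₚ + rₐ)/2 = 2.03915 × 10^12 m
Vis-viva: v² = GM (2/r − 1/a)
vₚ² = 3.244 × 10^14 × (2.68348 × 10^-12 − 4.904 × 10^-13) = 711.436 m²/s²
vₚ = 26.6728 m/s ≈ 26.67 m/s
vₐ² = 3.244 × 10^14 × (6.0006 × 10^-13 − 4.904 × 10^-13) = 35.5736 m²/s²
vₐ = 5.96436 m/s ≈ 5.964 m/s

Final answer: vₚ = 26.67 m/s, vₐ = 5.964 m/s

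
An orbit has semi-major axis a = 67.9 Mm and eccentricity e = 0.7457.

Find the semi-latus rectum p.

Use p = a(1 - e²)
a = 67.9 Mm = 6.79 × 10^7 m
e = 0.7457,  e² = 0.556068,  1 − e² = 0.443932
p = a(1 − e²) = 6.79 × 10^7 m × 0.443932 = 3.01429 × 10^7 m ≈ 30.14 Mm

Final answer: p = 30.14 Mm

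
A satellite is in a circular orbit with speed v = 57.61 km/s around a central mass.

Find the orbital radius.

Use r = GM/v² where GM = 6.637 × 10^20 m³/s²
v = 57.61 km/s = 57610 m/s
GM = 6.637 × 10^20 m³/s²
v² = 3.31891 × 10^9 m²/s²
r = GM/v² = (6.637 × 10^20) / (3.31891 × 10^9) = 1.99975 × 10^11 m ≈ 200 Gm

Final answer: 200 Gm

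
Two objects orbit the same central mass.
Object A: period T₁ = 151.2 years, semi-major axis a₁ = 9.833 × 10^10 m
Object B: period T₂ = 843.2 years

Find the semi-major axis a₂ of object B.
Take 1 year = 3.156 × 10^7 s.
T₁ = 151.2 years = 4.77187 × 10^9 s
T₂ = 843.2 years = 2.66114 × 10^10 s
a₁ = 9.833 × 10^10 m
Kepler's third law: (T₂/T₁)² = (a₂/a₁)³  ⇒  a₂ = a₁ (T₂/T₁)^(2/3)
T₂/T₁ = 5.57672
(T₂/T₁)^(2/3) = 3.14475
a₂ = 9.833 × 10^10 m × 3.14475 = 3.09223 × 10^11 m ≈ 3.092 × 10^11 m

Final answer: a₂ = 3.092 × 10^11 m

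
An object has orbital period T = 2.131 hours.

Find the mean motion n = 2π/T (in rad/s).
T = 2.131 hours = 7671.6 s
n = 2π / 7671.6 s = 0.000819019 rad/s ≈ 0.000819 rad/s

Final answer: n = 0.000819 rad/s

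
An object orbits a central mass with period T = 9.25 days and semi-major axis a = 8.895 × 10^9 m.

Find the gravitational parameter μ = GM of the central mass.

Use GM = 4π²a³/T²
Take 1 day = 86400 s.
T = 9.25 days = 799200 s
a = 8.895 × 10^9 m
a³ = 7.03782 × 10^29 m³
T² = 6.38721 × 10^11 s²
GM = 4π² × (7.03782 × 10^29) / (6.38721 × 10^11) = 4.34997 × 10^19 m³/s²
GM ≈ 4.35 × 10^19 m³/s²

Final answer: GM = 4.35 × 10^19 m³/s²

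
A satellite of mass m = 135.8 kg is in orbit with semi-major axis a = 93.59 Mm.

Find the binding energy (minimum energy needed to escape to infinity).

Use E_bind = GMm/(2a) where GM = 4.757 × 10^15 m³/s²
a = 93.59 Mm = 9.359 × 10^7 m
GM = 4.757 × 10^15 m³/s²
m = 135.8 kg
GMm = 4.757 × 10^15 × 135.8 = 6.46001 × 10^17 m³·kg/s²
2a = 1.8718 × 10^8 m
E_bind = GMm/(2a) = 3.45123 × 10^9 J ≈ 3.451 GJ

Final answer: 3.451 GJ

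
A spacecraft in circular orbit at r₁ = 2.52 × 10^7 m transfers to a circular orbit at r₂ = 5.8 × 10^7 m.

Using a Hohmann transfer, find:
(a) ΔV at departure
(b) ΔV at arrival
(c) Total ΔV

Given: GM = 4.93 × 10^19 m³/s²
r₁ = 2.52 × 10^7 m
r₂ = 5.8 × 10^7 m
GM = 4.93 × 10^19 m³/s²
Transfer ellipse: a_t = (r₁ + r₂)/2 = 4.16 × 10^7 m
Circular speed at r₁: v₁ = √(GM/r₁) = 1.3987 × 10^6 m/s
Transfer speed at r₁ (periapsis): v₁ₜ = √(GM(2/r₁ − 1/a_t)) = 1.65155 × 10^6 m/s
(a) ΔV₁ = v₁ₜ − v₁ = 252850 m/s ≈ 252.8 km/s
Circular speed at r₂: v₂ = √(GM/r₂) = 921954 m/s
Transfer speed at r₂ (apoapsis): v₂ₜ = √(GM(2/r₂ − 1/a_t)) = 717568 m/s
(b) ΔV₂ = v₂ − v₂ₜ = 204386 m/s ≈ 204.4 km/s
(c) ΔV_total = ΔV₁ + ΔV₂ = 457236 m/s ≈ 457.2 km/s

Final answer:
(a) ΔV₁ = 252.8 km/s
(b) ΔV₂ = 204.4 km/s
(c) ΔV_total = 457.2 km/s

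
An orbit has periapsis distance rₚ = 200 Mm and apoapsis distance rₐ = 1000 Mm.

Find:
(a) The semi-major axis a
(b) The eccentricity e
rₚ = 200 Mm = 2 × 10^8 m
rₐ = 1000 Mm = 1 × 10^9 m
(a) a = (rₚ + rₐ)/2 = 6 × 10^8 m ≈ 600 Mm
(b) e = (rₐ − rₚ)/(rₐ + rₚ) = (8 × 10^8) / (1.2 × 10^9) = 0.666667

Final answer:
(a) a = 600 Mm
(b) e = 0.6667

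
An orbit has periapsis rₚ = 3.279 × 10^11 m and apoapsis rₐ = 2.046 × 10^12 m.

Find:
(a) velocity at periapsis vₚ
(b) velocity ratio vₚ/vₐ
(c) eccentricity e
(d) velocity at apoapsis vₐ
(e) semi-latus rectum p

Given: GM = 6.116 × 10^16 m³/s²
rₚ = 3.279 × 10^11 m
rₐ = 2.046 × 10^12 m
GM = 6.116 × 10^16 m³/s²
a = (rₚ + rₐ)/2 = 1.18695 × 10^12 m
e = (rₐ − rₚ)/(rₐ + rₚ) = (1.7181 × 10^12) / (2.3739 × 10^12) = 0.723746
(a) vₚ² = GM (2/rₚ − 1/a) = 6.116 × 10^16 × (6.09942 × 10^-12 − 8.42495 × 10^-13) = 321514 m²/s²;  vₚ = 567.022 m/s ≈ 567 m/s
(b) vₚ/vₐ = rₐ/rₚ (angular momentum) = (2.046 × 10^12) / (3.279 × 10^11) = 6.23971 ≈ 6.24
(c) e = 0.723746 ≈ 0.7237
(d) vₐ² = GM (2/rₐ − 1/a) = 6.116 × 10^16 × (9.77517 × 10^-13 − 8.42495 × 10^-13) = 8257.92 m²/s²;  vₐ = 90.8731 m/s ≈ 90.87 m/s
(e) 1 − e² = 0.476192;  p = a(1 − e²) = 1.18695 × 10^12 × 0.476192 = 5.65216 × 10^11 m ≈ 5.652 × 10^11 m

Final answer:
(a) velocity at periapsis vₚ = 567 m/s
(b) velocity ratio vₚ/vₐ = 6.24
(c) eccentricity e = 0.7237
(d) velocity at apoapsis vₐ = 90.87 m/s
(e) semi-latus rectum p = 5.652 × 10^11 m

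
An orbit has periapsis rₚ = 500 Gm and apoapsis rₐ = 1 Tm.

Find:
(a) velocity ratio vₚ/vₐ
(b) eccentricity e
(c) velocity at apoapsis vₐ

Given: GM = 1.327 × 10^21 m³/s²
rₚ = 500 Gm = 5 × 10^11 m
rₐ = 1 Tm = 1 × 10^12 m
GM = 1.327 × 10^21 m³/s²
a = (rₚ + rₐ)/2 = 7.5 × 10^11 m
e = (rₐ − rₚ)/(rₐ + rₚ) = (5 × 10^11) / (1.5 × 10^12) = 0.333333
(a) vₚ/vₐ = rₐ/rₚ (angular momentum) = (1 × 10^12) / (5 × 10^11) = 2 ≈ 2
(b) e = 0.333333 ≈ 0.3333
(c) vₐ² = GM (2/rₐ − 1/a) = 1.327 × 10^21 × (2 × 10^-12 − 1.33333 × 10^-12) = 8.84667 × 10^8 m²/s²;  vₐ = 29743.3 m/s ≈ 29.74 km/s

Final answer:
(a) velocity ratio vₚ/vₐ = 2
(b) eccentricity e = 0.3333
(c) velocity at apoapsis vₐ = 29.74 km/s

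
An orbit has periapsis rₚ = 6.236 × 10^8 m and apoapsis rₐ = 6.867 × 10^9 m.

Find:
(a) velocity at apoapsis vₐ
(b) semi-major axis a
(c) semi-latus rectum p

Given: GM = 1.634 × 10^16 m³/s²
rₚ = 6.236 × 10^8 m
rₐ = 6.867 × 10^9 m
GM = 1.634 × 10^16 m³/s²
a = (rₚ + rₐ)/2 = 3.7453 × 10^9 m
e = (rₐ − rₚ)/(rₐ + rₚ) = (6.2434 × 10^9) / (7.4906 × 10^9) = 0.833498
(a) vₐ² = GM (2/rₐ − 1/a) = 1.634 × 10^16 × (2.91248 × 10^-10 − 2.67001 × 10^-10) = 396191 m²/s²;  vₐ = 629.437 m/s ≈ 629.4 m/s
(b) a = 3.7453 × 10^9 m ≈ 3.745 × 10^9 m
(c) 1 − e² = 0.305281;  p = a(1 − e²) = 3.7453 × 10^9 × 0.305281 = 1.14337 × 10^9 m ≈ 1.143 × 10^9 m

Final answer:
(a) velocity at apoapsis vₐ = 629.4 m/s
(b) semi-major axis a = 3.745 × 10^9 m
(c) semi-latus rectum p = 1.143 × 10^9 m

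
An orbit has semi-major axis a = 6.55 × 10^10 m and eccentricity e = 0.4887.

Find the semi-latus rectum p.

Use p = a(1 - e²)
a = 6.55 × 10^10 m
e = 0.4887,  e² = 0.238828,  1 − e² = 0.761172
p = a(1 − e²) = 6.55 × 10^10 m × 0.761172 = 4.98568 × 10^10 m ≈ 4.986 × 10^10 m

Final answer: p = 4.986 × 10^10 m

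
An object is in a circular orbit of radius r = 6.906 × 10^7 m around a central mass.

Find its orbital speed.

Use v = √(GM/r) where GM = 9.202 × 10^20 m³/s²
r = 6.906 × 10^7 m
GM = 9.202 × 10^20 m³/s²
GM/r = (9.202 × 10^20) / (6.906 × 10^7) = 1.33246 × 10^13 m²/s²
v = √(GM/r) = 3.65029 × 10^6 m/s ≈ 3650 km/s

Final answer: 3650 km/s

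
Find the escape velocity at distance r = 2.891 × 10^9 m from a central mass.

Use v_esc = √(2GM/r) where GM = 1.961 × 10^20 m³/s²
r = 2.891 × 10^9 m
GM = 1.961 × 10^20 m³/s²
2GM/r = 2 × (1.961 × 10^20) / (2.891 × 10^9) = 1.35662 × 10^11 m²/s²
v_esc = √(2GM/r) = 368324 m/s ≈ 368.3 km/s

Final answer: 368.3 km/s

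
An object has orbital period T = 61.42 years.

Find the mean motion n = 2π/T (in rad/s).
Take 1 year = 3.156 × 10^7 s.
T = 61.42 years = 1.93842 × 10^9 s
n = 2π / (1.93842 × 10^9 s) = 3.2414 × 10^-9 rad/s ≈ 3.241 × 10^-9 rad/s

Final answer: n = 3.241 × 10^-9 rad/s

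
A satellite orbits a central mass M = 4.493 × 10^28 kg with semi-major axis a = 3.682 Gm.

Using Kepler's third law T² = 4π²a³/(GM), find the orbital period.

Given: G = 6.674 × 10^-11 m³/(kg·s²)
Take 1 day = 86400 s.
M = 4.493 × 10^28 kg
GM = G × M = 6.674 × 10^-11 × 4.493 × 10^28 = 2.99863 × 10^18 m³/s²
a = 3.682 Gm = 3.682 × 10^9 m
a³ = 4.99173 × 10^28 m³
T = 2π √(a³/GM) = 2π √((4.99173 × 10^28) / (2.99863 × 10^18)) = 2π × 129022 s
T = 810670 s ≈ 9.383 days

Final answer: 9.383 days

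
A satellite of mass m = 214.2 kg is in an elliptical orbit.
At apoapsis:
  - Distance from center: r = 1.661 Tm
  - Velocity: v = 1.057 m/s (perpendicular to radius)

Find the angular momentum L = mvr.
r = 1.661 Tm = 1.661 × 10^12 m
v = 1.057 m/s
vr = 1.057 × 1.661 × 10^12 = 1.75568 × 10^12 m²/s
L = m × vr = 214.2 × 1.75568 × 10^12 = 3.76066 × 10^14 kg·m²/s ≈ 3.761 × 10^14 kg·m²/s

Final answer: L = 3.761 × 10^14 kg·m²/s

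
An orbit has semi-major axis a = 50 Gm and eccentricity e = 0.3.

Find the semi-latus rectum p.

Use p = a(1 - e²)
a = 50 Gm = 5 × 10^10 m
e = 0.3,  e² = 0.09,  1 − e² = 0.91
p = a(1 − e²) = 5 × 10^10 m × 0.91 = 4.55 × 10^10 m ≈ 45.5 Gm

Final answer: p = 45.5 Gm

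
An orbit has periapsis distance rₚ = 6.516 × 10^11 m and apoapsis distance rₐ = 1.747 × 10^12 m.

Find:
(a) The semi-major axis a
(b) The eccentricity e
rₚ = 6.516 × 10^11 m
rₐ = 1.747 × 10^12 m
(a) a = (rₚ + rₐ)/2 = 1.1993 × 10^12 m ≈ 1.199 × 10^12 m
(b) e = (rₐ − rₚ)/(rₐ + rₚ) = (1.0954 × 10^12) / (2.3986 × 10^12) = 0.456683

Final answer:
(a) a = 1.199 × 10^12 m
(b) e = 0.4567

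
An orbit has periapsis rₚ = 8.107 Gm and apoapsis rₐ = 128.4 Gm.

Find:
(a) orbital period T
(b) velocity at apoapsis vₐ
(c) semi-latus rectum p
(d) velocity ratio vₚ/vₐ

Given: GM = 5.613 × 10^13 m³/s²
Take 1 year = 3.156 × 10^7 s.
rₚ = 8.107 Gm = 8.107 × 10^9 m
rₐ = 128.4 Gm = 1.284 × 10^11 m
GM = 5.613 × 10^13 m³/s²
a = (rₚ + rₐ)/2 = 6.82535 × 10^10 m
e = (rₐ − rₚ)/(rₐ + rₚ) = (1.20293 × 10^11) / (1.36507 × 10^11) = 0.881222
(a) a³ = 3.17962 × 10^32 m³;  T = 2π √(a³/GM) = 2π × 2.38007 × 10^9 s = 1.49544 × 10^10 s ≈ 473.8 years
(b) vₐ² = GM (2/rₐ − 1/a) = 5.613 × 10^13 × (1.55763 × 10^-11 − 1.46513 × 10^-11) = 51.9237 m²/s²;  vₐ = 7.20581 m/s ≈ 7.206 m/s
(c) 1 − e² = 0.223447;  p = a(1 − e²) = 6.82535 × 10^10 × 0.223447 = 1.52511 × 10^10 m ≈ 15.25 Gm
(d) vₚ/vₐ = rₐ/rₚ (angular momentum) = (1.284 × 10^11) / (8.107 × 10^9) = 15.8382 ≈ 15.84

Final answer:
(a) orbital period T = 473.8 years
(b) velocity at apoapsis vₐ = 7.206 m/s
(c) semi-latus rectum p = 15.25 Gm
(d) velocity ratio vₚ/vₐ = 15.84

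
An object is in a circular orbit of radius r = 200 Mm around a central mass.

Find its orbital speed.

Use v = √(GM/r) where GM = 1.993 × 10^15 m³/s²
r = 200 Mm = 2 × 10^8 m
GM = 1.993 × 10^15 m³/s²
GM/r = (1.993 × 10^15) / (2 × 10^8) = 9.965 × 10^6 m²/s²
v = √(GM/r) = 3156.74 m/s ≈ 3.157 km/s

Final answer: 3.157 km/s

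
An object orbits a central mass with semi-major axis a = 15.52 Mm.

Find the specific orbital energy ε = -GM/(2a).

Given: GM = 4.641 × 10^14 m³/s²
a = 15.52 Mm = 1.552 × 10^7 m
GM = 4.641 × 10^14 m³/s²
2a = 3.104 × 10^7 m
ε = −GM/(2a) = -1.49517 × 10^7 J/kg ≈ -14.95 MJ/kg

Final answer: -14.95 MJ/kg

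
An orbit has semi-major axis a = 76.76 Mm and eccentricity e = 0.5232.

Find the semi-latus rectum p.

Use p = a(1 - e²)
a = 76.76 Mm = 7.676 × 10^7 m
e = 0.5232,  e² = 0.273738,  1 − e² = 0.726262
p = a(1 − e²) = 7.676 × 10^7 m × 0.726262 = 5.57479 × 10^7 m ≈ 55.75 Mm

Final answer: p = 55.75 Mm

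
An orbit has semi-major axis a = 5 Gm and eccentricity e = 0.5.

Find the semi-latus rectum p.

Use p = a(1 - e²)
a = 5 Gm = 5 × 10^9 m
e = 0.5,  e² = 0.25,  1 − e² = 0.75
p = a(1 − e²) = 5 × 10^9 m × 0.75 = 3.75 × 10^9 m ≈ 3.75 Gm

Final answer: p = 3.75 Gm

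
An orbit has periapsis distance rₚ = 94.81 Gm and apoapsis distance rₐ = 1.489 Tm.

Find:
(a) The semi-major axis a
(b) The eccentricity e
rₚ = 94.81 Gm = 9.481 × 10^10 m
rₐ = 1.489 Tm = 1.489 × 10^12 m
(a) a = (rₚ + rₐ)/2 = 7.91905 × 10^11 m ≈ 791.9 Gm
(b) e = (rₐ − rₚ)/(rₐ + rₚ) = (1.39419 × 10^12) / (1.58381 × 10^12) = 0.880276

Final answer:
(a) a = 791.9 Gm
(b) e = 0.8803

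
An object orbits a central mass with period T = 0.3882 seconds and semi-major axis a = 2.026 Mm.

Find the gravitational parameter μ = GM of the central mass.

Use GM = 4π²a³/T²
T = 0.3882 seconds
a = 2.026 Mm = 2.026 × 10^6 m
a³ = 8.31607 × 10^18 m³
T² = 0.150699 s²
GM = 4π² × (8.31607 × 10^18) / 0.150699 = 2.17855 × 10^21 m³/s²
GM ≈ 2.179 × 10^21 m³/s²

Final answer: GM = 2.179 × 10^21 m³/s²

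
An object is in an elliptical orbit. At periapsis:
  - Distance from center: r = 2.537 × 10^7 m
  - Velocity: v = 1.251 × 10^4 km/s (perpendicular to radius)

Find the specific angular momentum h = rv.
r = 2.537 × 10^7 m
v = 1.251 × 10^4 km/s = 1.251 × 10^7 m/s
h = rv = 2.537 × 10^7 × 1.251 × 10^7 = 3.17379 × 10^14 m²/s ≈ 3.174 × 10^14 m²/s

Final answer: h = 3.174 × 10^14 m²/s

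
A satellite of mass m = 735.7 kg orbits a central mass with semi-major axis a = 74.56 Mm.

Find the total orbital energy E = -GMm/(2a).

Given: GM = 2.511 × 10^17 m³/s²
a = 74.56 Mm = 7.456 × 10^7 m
GM = 2.511 × 10^17 m³/s²
2a = 1.4912 × 10^8 m
GMm = 2.511 × 10^17 × 735.7 = 1.84734 × 10^20 m³·kg/s²
E = −GMm/(2a) = -1.23883 × 10^12 J ≈ -1.239 TJ

Final answer: -1.239 TJ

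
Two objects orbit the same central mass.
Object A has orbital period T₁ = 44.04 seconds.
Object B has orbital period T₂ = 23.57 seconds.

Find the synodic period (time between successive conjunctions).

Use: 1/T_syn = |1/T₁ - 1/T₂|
T₁ = 44.04 seconds
T₂ = 23.57 seconds
1/T₁ = 0.0227066 s⁻¹
1/T₂ = 0.0424268 s⁻¹
|1/T₁ − 1/T₂| = 0.0197202 s⁻¹
T_syn = 1 / |1/T₁ − 1/T₂| = 50.7095 s ≈ 50.71 seconds

Final answer: T_syn = 50.71 seconds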